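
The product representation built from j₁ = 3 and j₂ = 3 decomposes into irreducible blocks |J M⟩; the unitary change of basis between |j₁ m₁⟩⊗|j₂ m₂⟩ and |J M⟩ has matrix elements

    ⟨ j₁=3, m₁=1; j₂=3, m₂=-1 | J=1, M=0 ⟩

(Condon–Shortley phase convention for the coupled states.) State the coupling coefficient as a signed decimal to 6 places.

+0.188982

triangle: 5!*1!*1!/8! = 120/40320
(j±m)!: 4!*2!*2!*4!*1!*1! = 2304
prefactor² = (2J+1)*Δ*N² = 144/7
  k=1: −1/(1!*4!*1!*1!*0!*0!) = -1/24
  k=2: +1/(2!*3!*0!*0!*1!*1!) = 1/12
Σ = 1/24  ⇒  CG² = 144/7*(1/24)² = 1/28
CG = +√(1/28) = +0.188982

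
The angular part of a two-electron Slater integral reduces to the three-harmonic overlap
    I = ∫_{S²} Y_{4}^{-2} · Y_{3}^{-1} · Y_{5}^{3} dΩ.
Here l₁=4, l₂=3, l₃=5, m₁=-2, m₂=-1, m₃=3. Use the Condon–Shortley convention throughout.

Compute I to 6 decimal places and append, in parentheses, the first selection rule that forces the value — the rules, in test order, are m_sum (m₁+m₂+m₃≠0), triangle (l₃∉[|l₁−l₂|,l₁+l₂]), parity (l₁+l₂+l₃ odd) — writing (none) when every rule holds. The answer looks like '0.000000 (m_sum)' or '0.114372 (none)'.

Rules hold: Σm=0, L=12 even, 1≤5≤7.
N = 9·7·11 = 693
Δ = 2!·6!·4!/13! = 1/180180
Racah Σ t=0..2: t=0:+1/576 t=1:−1/144 t=2:+1/576 = -1/288
⇒ 3j(4 3 5; 0 0 0)² = 20/1001, sgn +1
Racah Σ t=0..2: t=0:+1/5760 t=1:−1/720 t=2:+1/2304 = -1/1280
⇒ 3j(4 3 5; -2 -1 3)² = 27/1430, sgn -1
4πI² = N·(3j₀)²·(3jₘ)² = 486/1859
I = -1·√(0.261431/4π) = -0.14423595
No selection rule forces the value: the integral is nonzero (none).

-0.144236 (none)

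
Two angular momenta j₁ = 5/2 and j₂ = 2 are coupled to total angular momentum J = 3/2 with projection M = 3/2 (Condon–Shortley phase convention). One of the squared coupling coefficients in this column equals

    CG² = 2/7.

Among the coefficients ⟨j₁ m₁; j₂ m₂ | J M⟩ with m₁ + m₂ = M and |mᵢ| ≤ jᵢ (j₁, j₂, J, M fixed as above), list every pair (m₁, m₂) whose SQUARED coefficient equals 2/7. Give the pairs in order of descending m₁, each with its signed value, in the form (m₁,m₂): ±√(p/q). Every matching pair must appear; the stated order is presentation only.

Admissible pairs with m₁+m₂ = M = 3/2: (-1/2,2), (1/2,1), (3/2,0), (5/2,-1)
  (m₁,m₂)=(5/2,-1): CG² = 2/7, CG = +√(2/7)   ← matches the target
  (m₁,m₂)=(3/2,0): CG² = 12/35, CG = −√(12/35)
  (m₁,m₂)=(1/2,1): CG² = 9/35, CG = +√(9/35)
  (m₁,m₂)=(-1/2,2): CG² = 4/35, CG = −√(4/35)
Pairs with CG² = 2/7: (5/2,-1): +√(2/7)

(5/2,-1): +√(2/7)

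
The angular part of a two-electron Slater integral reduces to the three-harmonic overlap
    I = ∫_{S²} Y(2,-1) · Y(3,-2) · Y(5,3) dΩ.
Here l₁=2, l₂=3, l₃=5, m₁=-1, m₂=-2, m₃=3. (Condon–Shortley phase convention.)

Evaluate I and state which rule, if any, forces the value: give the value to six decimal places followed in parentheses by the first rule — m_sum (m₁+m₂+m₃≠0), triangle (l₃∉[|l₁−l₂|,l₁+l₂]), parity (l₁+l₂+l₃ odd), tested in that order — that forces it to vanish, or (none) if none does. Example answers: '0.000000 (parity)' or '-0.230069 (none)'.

Checks pass: Σm=0; 10 even; l₃=5∈[1,5].
(2·2+1)(2·3+1)(2·5+1) = 385
Δ: 0! 4! 6! / 11! → 1/2310
sum: t=0:+1/144 = 1/144
3j²(2 3 5; 0 0 0) = Δ·Π!·Σ² = 10/231  (sign -1)
sum: t=0:+1/720 = 1/720
3j²(2 3 5; -1 -2 3) = Δ·Π!·Σ² = 8/165  (sign +1)
combine: 4πI² = 385·10/231·8/165 = 80/99
take √, sign -1: I = -0.25358436
No selection rule forces the value: the integral is nonzero (none).

-0.253584 (none)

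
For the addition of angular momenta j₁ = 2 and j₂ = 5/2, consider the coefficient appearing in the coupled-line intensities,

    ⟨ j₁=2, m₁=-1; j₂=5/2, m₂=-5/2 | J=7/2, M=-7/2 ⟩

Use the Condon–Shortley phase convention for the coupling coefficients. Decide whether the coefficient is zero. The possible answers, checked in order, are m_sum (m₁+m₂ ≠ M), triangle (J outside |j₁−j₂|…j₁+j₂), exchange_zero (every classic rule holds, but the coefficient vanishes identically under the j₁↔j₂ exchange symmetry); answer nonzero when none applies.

nonzero

m-sum: m₁+m₂ = -1+(-5/2) = -7/2, M = -7/2  ✓
triangle: |j₁−j₂| = 1/2 ≤ J = 7/2 ≤ j₁+j₂ = 9/2  ✓
exchange: j₁≠j₂ or m₁≠m₂ — the exchange symmetry imposes no constraint here
value check: CG = +√(5/9) = +0.745356 ≠ 0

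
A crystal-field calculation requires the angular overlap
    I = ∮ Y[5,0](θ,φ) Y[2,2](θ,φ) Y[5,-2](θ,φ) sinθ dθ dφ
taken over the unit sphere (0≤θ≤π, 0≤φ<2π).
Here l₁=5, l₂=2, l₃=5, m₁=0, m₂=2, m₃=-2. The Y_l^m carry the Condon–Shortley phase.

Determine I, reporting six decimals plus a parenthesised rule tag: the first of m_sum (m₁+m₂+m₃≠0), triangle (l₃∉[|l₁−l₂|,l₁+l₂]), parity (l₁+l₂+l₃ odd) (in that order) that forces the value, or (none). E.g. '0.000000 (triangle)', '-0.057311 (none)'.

Rules hold: Σm=0, L=12 even, 3≤5≤7.
N = 11·5·11 = 605
Δ = 2!·8!·2!/13! = 1/38610
Racah Σ t=0..2: t=0:+1/2880 t=1:−1/576 t=2:+1/2880 = -1/960
⇒ 3j(5 2 5; 0 0 0)² = 10/429, sgn +1
Racah Σ t=2..2: t=2:+1/2880 = 1/2880
⇒ 3j(5 2 5; 0 2 -2)² = 14/429, sgn -1
4πI² = N·(3j₀)²·(3jₘ)² = 700/1521
I = -1·√(0.460224/4π) = -0.19137248
No selection rule forces the value: the integral is nonzero (none).

-0.191372 (none)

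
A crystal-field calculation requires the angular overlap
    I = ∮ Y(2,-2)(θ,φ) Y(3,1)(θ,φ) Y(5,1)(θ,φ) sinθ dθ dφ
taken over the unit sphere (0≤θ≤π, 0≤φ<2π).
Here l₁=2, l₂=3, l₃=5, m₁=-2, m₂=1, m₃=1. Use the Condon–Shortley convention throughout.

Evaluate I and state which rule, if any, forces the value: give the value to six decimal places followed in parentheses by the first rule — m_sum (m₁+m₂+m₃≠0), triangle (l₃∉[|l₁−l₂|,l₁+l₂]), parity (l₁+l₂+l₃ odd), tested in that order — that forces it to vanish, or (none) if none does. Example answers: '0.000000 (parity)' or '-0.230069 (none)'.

-0.092802 (none)

m-sum 0 ✓  L=10 even ✓  1≤5≤5 ✓
Π(2lᵢ+1) = 5×7×11 = 385
triangle coeff Δ(2,3,5) = 1/2310
Σ_t [0,0]: t=0:+1/144 = 1/144
(3j)²=10/231 [(2 3 5; 0 0 0)], sign=-1
Σ_t [0,0]: t=0:+1/1152 = 1/1152
(3j)²=1/154 [(2 3 5; -2 1 1)], sign=+1
⇒ 4πI² = 25/231
I = (-1)√(25/231/(4π)) = -0.09280237
No selection rule forces the value: the integral is nonzero (none).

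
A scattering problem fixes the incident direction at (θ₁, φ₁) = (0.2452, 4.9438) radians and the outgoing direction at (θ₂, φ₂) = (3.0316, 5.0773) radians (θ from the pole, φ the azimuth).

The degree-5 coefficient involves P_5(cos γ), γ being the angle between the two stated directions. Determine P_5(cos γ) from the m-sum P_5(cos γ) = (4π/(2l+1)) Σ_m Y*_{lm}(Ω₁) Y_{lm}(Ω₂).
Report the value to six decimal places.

-0.254005

Summing Y*_{l m}(θ₁,φ₁)·Y_{l m}(θ₂,φ₂) over m ∈ [−5, 5]; prefactor 4π/(2·5+1) = 1.142397:
  term(m=-5) = 0.00000 - 0.00000j   from Y*(Ω₁)=0.00036 - 0.00016j, Y(Ω₂)=0.00001 - 0.00000j
  term(m=-4) = -0.00000 + 0.00000j   from Y*(Ω₁)=0.00297 + 0.00395j, Y(Ω₂)=-0.00002 + 0.00021j
  term(m=-3) = 0.00012 - 0.00005j   from Y*(Ω₁)=-0.02365 + 0.02841j, Y(Ω₂)=-0.00321 - 0.00165j
  term(m=-2) = -0.00679 + 0.00186j   from Y*(Ω₁)=-0.15805 - 0.07886j, Y(Ω₂)=0.02971 - 0.02658j
  term(m=-1) = 0.13339 - 0.01791j   from Y*(Ω₁)=0.11453 - 0.48606j, Y(Ω₂)=0.09618 + 0.25176j
  term(m=+0) = -0.47578 + 0.00000j   from Y*(Ω₁)=0.55805 + 0.00000j, Y(Ω₂)=-0.85257 + 0.00000j
  term(m=+1) = 0.13339 + 0.01791j   from Y*(Ω₁)=-0.11453 - 0.48606j, Y(Ω₂)=-0.09618 + 0.25176j
  term(m=+2) = -0.00679 - 0.00186j   from Y*(Ω₁)=-0.15805 + 0.07886j, Y(Ω₂)=0.02971 + 0.02658j
  term(m=+3) = 0.00012 + 0.00005j   from Y*(Ω₁)=0.02365 + 0.02841j, Y(Ω₂)=0.00321 - 0.00165j
  term(m=+4) = -0.00000 - 0.00000j   from Y*(Ω₁)=0.00297 - 0.00395j, Y(Ω₂)=-0.00002 - 0.00021j
  term(m=+5) = 0.00000 + 0.00000j   from Y*(Ω₁)=-0.00036 - 0.00016j, Y(Ω₂)=-0.00001 - 0.00000j
Total Σ_m = -0.22234 + 0.00000j. Multiply by 1.142397: -0.25400 + 0.00000j. P_5(cos γ) = -0.254005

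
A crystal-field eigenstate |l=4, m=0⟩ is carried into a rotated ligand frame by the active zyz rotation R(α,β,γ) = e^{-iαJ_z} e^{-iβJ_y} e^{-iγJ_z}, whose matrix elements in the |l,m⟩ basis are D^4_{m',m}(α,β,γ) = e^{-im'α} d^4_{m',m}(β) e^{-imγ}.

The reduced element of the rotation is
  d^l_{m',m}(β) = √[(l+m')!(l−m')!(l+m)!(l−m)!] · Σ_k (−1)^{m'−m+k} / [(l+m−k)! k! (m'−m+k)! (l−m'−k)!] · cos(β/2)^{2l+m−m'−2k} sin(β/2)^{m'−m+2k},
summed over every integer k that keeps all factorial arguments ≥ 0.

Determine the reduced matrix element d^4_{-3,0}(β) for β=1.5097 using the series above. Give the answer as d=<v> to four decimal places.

d=0.0898

d^4_{-3,0}(β=1.5097) via the finite sum:
Half-angle: c=0.728374, s=0.685179. N=√(1·5040·24·24)=1703.830978
k∈{3,4} keeps every argument non-negative
  k=3: (−1)^0·1703.8310/(144)·0.7284^5·0.6852^3 = +0.780279
  k=4: (−1)^1·1703.8310/(144)·0.7284^3·0.6852^5 = -0.690477
d^4_{-3,0}(1.5097) = +0.780279 -0.690477 = +0.089802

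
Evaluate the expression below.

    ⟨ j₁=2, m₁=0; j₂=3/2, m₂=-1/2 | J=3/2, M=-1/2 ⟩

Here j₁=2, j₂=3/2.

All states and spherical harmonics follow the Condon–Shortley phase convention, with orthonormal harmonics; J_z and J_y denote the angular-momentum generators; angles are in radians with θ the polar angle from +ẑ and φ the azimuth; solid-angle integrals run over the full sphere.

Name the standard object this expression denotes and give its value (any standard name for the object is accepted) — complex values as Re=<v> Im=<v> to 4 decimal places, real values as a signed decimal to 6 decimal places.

Clebsch–Gordan coefficient, −√(1/5) ≈ -0.447214

This is a Clebsch–Gordan (vector-coupling) coefficient.
triangle: 2!*2!*1!/6! = 4/720
(j±m)!: 2!*2!*1!*2!*1!*2! = 16
prefactor² = (2J+1)*Δ*N² = 16/45
  k=0: +1/(0!*2!*2!*1!*0!*0!) = 1/4
  k=1: −1/(1!*1!*1!*0!*1!*1!) = -1
Σ = -3/4  ⇒  CG² = 16/45*(-3/4)² = 1/5
CG = −√(1/5) = -0.447214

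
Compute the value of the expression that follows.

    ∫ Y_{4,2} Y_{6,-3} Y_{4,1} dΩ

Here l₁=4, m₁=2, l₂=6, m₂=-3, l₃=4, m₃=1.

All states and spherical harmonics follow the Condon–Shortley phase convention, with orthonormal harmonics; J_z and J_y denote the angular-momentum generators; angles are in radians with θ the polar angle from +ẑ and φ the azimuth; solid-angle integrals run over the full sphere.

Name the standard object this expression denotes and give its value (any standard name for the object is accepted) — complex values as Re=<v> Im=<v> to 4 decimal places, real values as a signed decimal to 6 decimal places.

This is a Gaunt coefficient — the integral of a triple product of spherical harmonics over the sphere.
Checks pass: Σm=0; 14 even; l₃=4∈[2,10].
(2·4+1)(2·6+1)(2·4+1) = 1053
Δ: 6! 2! 6! / 15! → 1/1261260
sum: t=2:+1/4608 t=3:−1/1296 t=4:+1/4608 = -7/20736
3j²(4 6 4; 0 0 0) = Δ·Π!·Σ² = 20/1287  (sign -1)
sum: t=0:+1/51840 t=1:−1/5760 t=2:+1/11520 = -7/103680
3j²(4 6 4; 2 -3 1) = Δ·Π!·Σ² = 7/858  (sign +1)
combine: 4πI² = 1053·20/1287·7/858 = 210/1573
take √, sign -1: I = -0.10307192

Gaunt coefficient, -0.103072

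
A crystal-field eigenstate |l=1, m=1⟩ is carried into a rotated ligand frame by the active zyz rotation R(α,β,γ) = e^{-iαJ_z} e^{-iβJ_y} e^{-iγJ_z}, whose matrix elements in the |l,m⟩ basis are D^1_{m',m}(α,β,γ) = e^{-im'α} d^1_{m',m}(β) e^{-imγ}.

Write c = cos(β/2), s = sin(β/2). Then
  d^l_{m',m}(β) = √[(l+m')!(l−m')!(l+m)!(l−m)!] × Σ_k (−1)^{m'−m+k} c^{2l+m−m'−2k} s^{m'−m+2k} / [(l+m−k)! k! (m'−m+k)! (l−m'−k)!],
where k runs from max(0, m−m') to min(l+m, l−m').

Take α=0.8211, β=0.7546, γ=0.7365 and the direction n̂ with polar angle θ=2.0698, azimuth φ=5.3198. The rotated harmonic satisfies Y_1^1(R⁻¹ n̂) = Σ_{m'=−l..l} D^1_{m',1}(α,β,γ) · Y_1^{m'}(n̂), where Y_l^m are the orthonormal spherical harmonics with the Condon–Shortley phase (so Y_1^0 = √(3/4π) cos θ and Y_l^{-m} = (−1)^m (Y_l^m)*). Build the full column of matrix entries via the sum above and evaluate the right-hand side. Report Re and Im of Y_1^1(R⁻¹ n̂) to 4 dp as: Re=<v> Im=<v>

Re=0.1500 Im=0.2642

Need the full column D^1_{m',1} for m'=−1..1 at α=0.8211, β=0.7546, γ=0.7365.
cos(β/2)=0.929663, sin(β/2)=0.368412
d^1_{-1,1}: single k=2 term ⇒ +0.135727;  D = +0.135242+0.011469i
d^1_{0,1}: single k=1 term ⇒ +0.484366;  D = +0.358830-0.325348i
d^1_{1,1}: single k=0 term ⇒ +0.864273;  D = +0.011405-0.864198i
Y_1^{m'}(θ=2.0698,φ=5.3198) and Σ D·Y over m':
  (+0.1352+0.0115i)·(+0.1731+0.2491i)  (+0.3588-0.3253i)·(-0.2338+0.0000i)  (+0.0114-0.8642i)·(-0.1731+0.2491i)
Y_1^1(R⁻¹ n̂) = +0.149955+0.264219i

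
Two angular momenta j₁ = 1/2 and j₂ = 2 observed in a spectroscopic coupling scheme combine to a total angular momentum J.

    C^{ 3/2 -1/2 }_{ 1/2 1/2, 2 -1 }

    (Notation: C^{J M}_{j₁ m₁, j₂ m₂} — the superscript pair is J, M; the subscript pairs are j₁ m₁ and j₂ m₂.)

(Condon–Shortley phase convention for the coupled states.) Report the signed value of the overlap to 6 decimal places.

+√(3/5) = +0.774597

j₁+j₂−J=1  J+j₁−j₂=0  J−j₁+j₂=3  j₁+j₂+J+1=5
(j₁±m₁, j₂±m₂, J±M) = (1,0,1,3,1,2)
P² = 12/5
sum k=0..0:
  [0] +1/2 = 1/2
S = 1/2
C² = P²·S² = 3/5 ; C = +0.774597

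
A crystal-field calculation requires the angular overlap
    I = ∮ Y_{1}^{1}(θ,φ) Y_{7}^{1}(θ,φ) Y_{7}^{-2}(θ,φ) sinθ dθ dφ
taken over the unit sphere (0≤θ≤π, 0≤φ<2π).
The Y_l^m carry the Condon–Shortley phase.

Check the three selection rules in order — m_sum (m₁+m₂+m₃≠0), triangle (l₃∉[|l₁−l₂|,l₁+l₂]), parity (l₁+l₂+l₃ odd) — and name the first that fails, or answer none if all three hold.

m₁+m₂+m₃ = 1 + 1 − 2 = 0  ✓
triangle: |1−7|=6 ≤ l₃=7 ≤ 1+7=8  ✓
parity: l₁+l₂+l₃ = 15 is odd  ✗

parity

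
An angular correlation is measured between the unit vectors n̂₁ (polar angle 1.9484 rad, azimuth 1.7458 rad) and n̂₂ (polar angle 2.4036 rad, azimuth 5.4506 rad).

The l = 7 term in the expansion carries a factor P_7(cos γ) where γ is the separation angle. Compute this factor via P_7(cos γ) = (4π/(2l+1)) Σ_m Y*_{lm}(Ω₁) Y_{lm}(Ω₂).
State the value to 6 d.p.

0.275355

Term-by-term m-sum for l=7 (normalisation 4π/15 = 0.837758):
  term(m=-7) = 0.00651 - 0.00672j   from Y*(Ω₁)=0.28211 - 0.10163j, Y(Ω₂)=0.02803 - 0.01372j
  term(m=-6) = -0.05553 + 0.01345j   from Y*(Ω₁)=0.22142 + 0.38602j, Y(Ω₂)=-0.03587 + 0.12328j
  term(m=-5) = 0.05726 + 0.01933j   from Y*(Ω₁)=-0.14995 + 0.12522j, Y(Ω₂)=-0.16155 - 0.26381j
  term(m=-4) = 0.07187 + 0.08851j   from Y*(Ω₁)=0.19048 + 0.16044j, Y(Ω₂)=0.44969 + 0.08590j
  term(m=-3) = -0.01148 - 0.09616j   from Y*(Ω₁)=-0.14828 + 0.25600j, Y(Ω₂)=-0.26181 + 0.19649j
  term(m=-2) = -0.00715 + 0.01501j   from Y*(Ω₁)=0.12593 + 0.04597j, Y(Ω₂)=-0.01169 + 0.12350j
  term(m=-1) = 0.10322 - 0.06517j   from Y*(Ω₁)=-0.05460 + 0.30883j, Y(Ω₂)=-0.26194 - 0.28791j
  term(m=+0) = -0.00073 + 0.00000j   from Y*(Ω₁)=0.09840 + 0.00000j, Y(Ω₂)=-0.00743 + 0.00000j
  term(m=+1) = 0.10322 + 0.06517j   from Y*(Ω₁)=0.05460 + 0.30883j, Y(Ω₂)=0.26194 - 0.28791j
  term(m=+2) = -0.00715 - 0.01501j   from Y*(Ω₁)=0.12593 - 0.04597j, Y(Ω₂)=-0.01169 - 0.12350j
  term(m=+3) = -0.01148 + 0.09616j   from Y*(Ω₁)=0.14828 + 0.25600j, Y(Ω₂)=0.26181 + 0.19649j
  term(m=+4) = 0.07187 - 0.08851j   from Y*(Ω₁)=0.19048 - 0.16044j, Y(Ω₂)=0.44969 - 0.08590j
  term(m=+5) = 0.05726 - 0.01933j   from Y*(Ω₁)=0.14995 + 0.12522j, Y(Ω₂)=0.16155 - 0.26381j
  term(m=+6) = -0.05553 - 0.01345j   from Y*(Ω₁)=0.22142 - 0.38602j, Y(Ω₂)=-0.03587 - 0.12328j
  term(m=+7) = 0.00651 + 0.00672j   from Y*(Ω₁)=-0.28211 - 0.10163j, Y(Ω₂)=-0.02803 - 0.01372j
Σ over m = 0.32868 - 0.00000j; ×(4π/15) → 0.27535 - 0.00000j. Real part: 0.275355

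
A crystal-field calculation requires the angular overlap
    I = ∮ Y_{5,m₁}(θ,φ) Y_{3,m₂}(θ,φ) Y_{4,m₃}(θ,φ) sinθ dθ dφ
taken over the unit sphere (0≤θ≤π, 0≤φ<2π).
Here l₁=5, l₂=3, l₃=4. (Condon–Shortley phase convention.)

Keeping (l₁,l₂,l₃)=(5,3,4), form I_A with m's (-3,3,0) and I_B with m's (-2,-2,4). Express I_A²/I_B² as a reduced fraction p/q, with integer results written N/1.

Shared (l₁,l₂,l₃)=(5,3,4): N and (l;000)² cancel in I_A²/I_B².
A: Δ = 4!·6!·2!/13! = 1/180180; Racah Σ t=4..4: t=4:+1/2304 = 1/2304; ⇒ 3j(5 3 4; -3 3 0)² = 5/143, sgn +1
B: Δ = 4!·6!·2!/13! = 1/180180; Racah Σ t=1..1: t=1:−1/8640 = -1/8640; ⇒ 3j(5 3 4; -2 -2 4)² = 14/1287, sgn -1
I_A²/I_B² = (5/143)/(14/1287) = 45/14

45/14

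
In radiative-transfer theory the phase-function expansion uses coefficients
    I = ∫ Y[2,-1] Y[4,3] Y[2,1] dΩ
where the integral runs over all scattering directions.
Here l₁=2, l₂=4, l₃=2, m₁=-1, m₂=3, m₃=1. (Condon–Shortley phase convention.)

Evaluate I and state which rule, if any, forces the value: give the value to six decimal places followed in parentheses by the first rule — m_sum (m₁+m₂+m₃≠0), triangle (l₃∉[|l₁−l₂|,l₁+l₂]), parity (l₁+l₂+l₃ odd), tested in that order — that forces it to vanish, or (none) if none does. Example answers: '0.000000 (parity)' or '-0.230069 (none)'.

Σmᵢ = 3 ≠ 0, so the φ-integral vanishes; I = 0

0.000000 (m_sum)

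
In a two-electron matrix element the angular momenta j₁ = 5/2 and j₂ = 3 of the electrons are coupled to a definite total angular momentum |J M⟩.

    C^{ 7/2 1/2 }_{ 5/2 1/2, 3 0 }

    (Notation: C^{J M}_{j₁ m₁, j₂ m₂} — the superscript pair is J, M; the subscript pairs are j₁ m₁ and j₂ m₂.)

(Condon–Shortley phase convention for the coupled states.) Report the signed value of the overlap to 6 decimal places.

−√(4/21) = -0.436436

√[8·2!3!4!/10! · 3!2!3!3!4!3!] = √(6912/175)
  +(−1)^0/∏(0,2,2,3,1,1)! = 1/24  (running 1/24)
  +(−1)^1/∏(1,1,1,2,2,2)! = -1/8  (running -1/12)
  +(−1)^2/∏(2,0,0,1,3,3)! = 1/72  (running -5/72)
⟨..|..⟩ = √(6912/175)·(-5/72) = -0.436436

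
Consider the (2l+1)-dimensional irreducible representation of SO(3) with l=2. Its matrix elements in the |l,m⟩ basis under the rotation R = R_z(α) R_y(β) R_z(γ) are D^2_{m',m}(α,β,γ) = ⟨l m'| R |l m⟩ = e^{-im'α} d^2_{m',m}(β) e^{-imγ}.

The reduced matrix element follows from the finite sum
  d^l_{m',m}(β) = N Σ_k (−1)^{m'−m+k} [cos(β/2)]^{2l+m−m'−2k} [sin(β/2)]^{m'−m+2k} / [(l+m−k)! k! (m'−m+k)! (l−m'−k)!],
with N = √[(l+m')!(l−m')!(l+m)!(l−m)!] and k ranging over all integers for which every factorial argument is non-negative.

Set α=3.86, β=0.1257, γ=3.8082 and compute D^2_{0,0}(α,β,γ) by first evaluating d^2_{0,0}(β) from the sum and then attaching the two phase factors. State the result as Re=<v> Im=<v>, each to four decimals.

D^2_{0,0}(3.8600,0.1257,3.8082) = e^{-i·0·3.8600}·d^2_{0,0}(0.1257)·e^{-i·0·3.8082}. Compute d first:
Half-angle: c=0.998026, s=0.062809. N=√(2·2·2·2)=4.000000
Admissible k: 0..2 (factorial args all ≥0)
  k=0: (−1)^0·4.0000/(4)·0.9980^4·0.0628^0 = +0.992126
  k=1: (−1)^1·4.0000/(1)·0.9980^2·0.0628^2 = -0.015717
  k=2: (−1)^2·4.0000/(4)·0.9980^0·0.0628^4 = +0.000016
d^2_{0,0}(0.1257) = +0.992126 -0.015717 +0.000016 = +0.976424
Phases: e^{-i·(0)·3.8600}=+1.000000+0.000000i, e^{-i·(0)·3.8082}=+1.000000+0.000000i ⇒ D=+0.976424+0.000000i

Re=0.9764 Im=0.0000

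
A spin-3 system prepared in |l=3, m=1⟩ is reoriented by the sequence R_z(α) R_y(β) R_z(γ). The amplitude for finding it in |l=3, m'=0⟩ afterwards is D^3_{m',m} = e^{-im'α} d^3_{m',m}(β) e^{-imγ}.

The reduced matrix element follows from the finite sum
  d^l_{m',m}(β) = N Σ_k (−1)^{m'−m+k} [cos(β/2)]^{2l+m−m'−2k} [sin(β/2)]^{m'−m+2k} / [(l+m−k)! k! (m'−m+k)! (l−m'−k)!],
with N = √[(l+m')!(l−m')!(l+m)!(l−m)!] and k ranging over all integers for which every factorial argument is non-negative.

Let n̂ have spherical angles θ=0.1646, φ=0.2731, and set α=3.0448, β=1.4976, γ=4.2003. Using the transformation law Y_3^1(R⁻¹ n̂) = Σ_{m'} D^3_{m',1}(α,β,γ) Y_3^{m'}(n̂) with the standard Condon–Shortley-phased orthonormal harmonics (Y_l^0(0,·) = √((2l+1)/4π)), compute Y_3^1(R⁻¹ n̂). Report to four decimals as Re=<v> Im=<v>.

Re=0.1686 Im=-0.2622

Need the full column D^3_{m',1} for m'=−3..3 at α=3.0448, β=1.4976, γ=4.2003.
cos(β/2)=0.732506, sin(β/2)=0.680760
d^3_{-3,1}: single k=4 term ⇒ +0.446319;  D = +0.098145-0.435394i
d^3_{-2,1}: k∈[3..4] ⇒ +0.784236 -0.338674 = +0.445561;  D = -0.139526+0.423152i
d^3_{-1,1}: k∈[2..4] ⇒ +0.800544 -0.921912 +0.099533 = -0.021836;  D = -0.008810+0.019980i
d^3_{0,1}: k∈[1..3] ⇒ +0.497327 -1.288631 +0.370999 = -0.420305;  D = +0.205949-0.366390i
d^3_{1,1}: k∈[0..2] ⇒ +0.154479 -1.067392 +0.691434 = -0.221479;  D = -0.126675+0.181677i
d^3_{2,1}: k∈[0..1] ⇒ -0.453995 +0.784236 = +0.330241;  D = -0.214177+0.251371i
d^3_{3,1}: single k=0 term ⇒ +0.516749;  D = +0.371580-0.359107i
Y_3^{m'}(θ=0.1646,φ=0.2731) and Σ D·Y over m':
  (+0.0981-0.4354i)·(+0.0013-0.0013i)  (-0.1395+0.4232i)·(+0.0231-0.0141i)  (-0.0088+0.0200i)·(+0.1971-0.0552i)  (+0.2059-0.3664i)·(+0.6868+0.0000i)  (-0.1267+0.1817i)·(-0.1971-0.0552i)  (-0.2142+0.2514i)·(+0.0231+0.0141i)  (+0.3716-0.3591i)·(-0.0013-0.0013i)
Y_3^1(R⁻¹ n̂) = +0.168650-0.262220i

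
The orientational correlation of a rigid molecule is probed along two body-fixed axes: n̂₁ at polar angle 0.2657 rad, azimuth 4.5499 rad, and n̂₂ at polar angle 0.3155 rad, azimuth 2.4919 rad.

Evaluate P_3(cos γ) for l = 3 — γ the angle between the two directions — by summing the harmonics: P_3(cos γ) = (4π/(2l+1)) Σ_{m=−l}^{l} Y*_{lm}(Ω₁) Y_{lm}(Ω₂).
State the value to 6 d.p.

Summing Y*_{l m}(θ₁,φ₁)·Y_{l m}(θ₂,φ₂) over m ∈ [−3, 3]; prefactor 4π/(2·3+1) = 1.795196:
  m=-3: Y*=0.00354 + 0.00667j  Y=0.00460 - 0.01158j  product 0.00009 - 0.00001j
  m=-2: Y*=-0.06443 + 0.02171j  Y=0.02508 + 0.09012j  product -0.00357 - 0.00526j
  m=-1: Y*=-0.05018 - 0.30611j  Y=-0.28096 - 0.21345j  product -0.05124 + 0.09671j
  m=+0: Y*=0.59602 + 0.00000j  Y=0.53873 + 0.00000j  product 0.32110 + 0.00000j
  m=+1: Y*=0.05018 - 0.30611j  Y=0.28096 - 0.21345j  product -0.05124 - 0.09671j
  m=+2: Y*=-0.06443 - 0.02171j  Y=0.02508 - 0.09012j  product -0.00357 + 0.00526j
  m=+3: Y*=-0.00354 + 0.00667j  Y=-0.00460 - 0.01158j  product 0.00009 + 0.00001j
Accumulated sum 0.21166 - 0.00000j; after 4π/(2l+1) scaling, 0.37997 - 0.00000j ⇒ P_3 = 0.379971

0.379971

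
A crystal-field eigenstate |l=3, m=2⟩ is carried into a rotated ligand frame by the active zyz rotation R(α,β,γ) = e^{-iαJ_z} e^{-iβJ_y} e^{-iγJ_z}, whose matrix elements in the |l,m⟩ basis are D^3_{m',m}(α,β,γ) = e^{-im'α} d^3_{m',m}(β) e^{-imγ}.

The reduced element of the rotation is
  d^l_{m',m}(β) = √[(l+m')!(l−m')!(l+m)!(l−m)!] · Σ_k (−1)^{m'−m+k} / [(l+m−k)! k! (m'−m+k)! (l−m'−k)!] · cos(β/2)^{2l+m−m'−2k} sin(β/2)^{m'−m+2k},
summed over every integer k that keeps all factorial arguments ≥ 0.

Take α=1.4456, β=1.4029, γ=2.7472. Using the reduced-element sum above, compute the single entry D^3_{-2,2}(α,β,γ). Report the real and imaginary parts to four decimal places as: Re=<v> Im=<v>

Re=-0.3724 Im=-0.2224

First d^3_{-2,2}(β=1.4029), then the phase factors e^{-i(-2)α} and e^{-i(2)γ}:
c=cos(1.402900/2)=0.763907, s=sin(1.402900/2)=0.645326; N=√[1·120·120·1]=120.000000
k: max(0,(2)−(-2))=4 … min(3+(2),3−(-2))=5
  k=4: (−1)^0·120.0000/(24)·0.7639^2·0.6453^4 = +0.506020
  k=5: (−1)^1·120.0000/(120)·0.7639^0·0.6453^6 = -0.072223
d^3_{-2,2}(1.4029) = +0.506020 -0.072223 = +0.433797
Attach z-rotation phases: D = e^{-i(-2)(1.4456)}·(+0.433797)·e^{-i(2)(2.7472)} = -0.372430-0.222433i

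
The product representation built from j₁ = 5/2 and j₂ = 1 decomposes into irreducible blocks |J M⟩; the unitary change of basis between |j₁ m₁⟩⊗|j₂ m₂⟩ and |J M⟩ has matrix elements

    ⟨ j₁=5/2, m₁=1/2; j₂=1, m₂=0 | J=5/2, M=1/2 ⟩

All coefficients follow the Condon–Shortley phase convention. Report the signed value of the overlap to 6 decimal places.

+√(1/35) ≈ +0.169031

triangle: 1!*4!*1!/7! = 24/5040
(j±m)!: 3!*2!*1!*1!*3!*2! = 144
prefactor² = (2J+1)*Δ*N² = 144/35
  k=0: +1/(0!*1!*2!*1!*2!*0!) = 1/4
  k=1: −1/(1!*0!*1!*0!*3!*1!) = -1/6
Σ = 1/12  ⇒  CG² = 144/35*(1/12)² = 1/35
CG = +√(1/35) = +0.169031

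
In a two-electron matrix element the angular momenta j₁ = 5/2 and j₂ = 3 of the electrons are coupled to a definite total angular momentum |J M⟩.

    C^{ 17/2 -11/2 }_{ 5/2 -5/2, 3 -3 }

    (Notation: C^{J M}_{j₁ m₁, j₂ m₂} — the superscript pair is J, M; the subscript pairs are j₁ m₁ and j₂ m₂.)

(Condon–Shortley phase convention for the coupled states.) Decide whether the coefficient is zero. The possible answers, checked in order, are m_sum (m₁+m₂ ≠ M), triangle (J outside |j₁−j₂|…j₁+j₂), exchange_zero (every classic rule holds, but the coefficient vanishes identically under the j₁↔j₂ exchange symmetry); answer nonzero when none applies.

m-sum: m₁+m₂ = -5/2+(-3) = -11/2, M = -11/2  ✓
triangle: need |j₁−j₂| ≤ J ≤ j₁+j₂, i.e. J ∈ [1/2, 11/2]; J = 17/2 is outside ✗ ⇒ coefficient is 0

triangle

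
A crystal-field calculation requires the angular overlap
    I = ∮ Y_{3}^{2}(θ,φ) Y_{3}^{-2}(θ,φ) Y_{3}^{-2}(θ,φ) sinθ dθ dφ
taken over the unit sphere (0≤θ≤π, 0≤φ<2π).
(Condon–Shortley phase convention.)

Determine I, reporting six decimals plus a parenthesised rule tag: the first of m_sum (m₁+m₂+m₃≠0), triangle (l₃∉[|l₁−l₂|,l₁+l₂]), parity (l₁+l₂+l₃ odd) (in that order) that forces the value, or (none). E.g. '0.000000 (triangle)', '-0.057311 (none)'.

Σmᵢ = -2 ≠ 0, so the φ-integral vanishes; I = 0

0.000000 (m_sum)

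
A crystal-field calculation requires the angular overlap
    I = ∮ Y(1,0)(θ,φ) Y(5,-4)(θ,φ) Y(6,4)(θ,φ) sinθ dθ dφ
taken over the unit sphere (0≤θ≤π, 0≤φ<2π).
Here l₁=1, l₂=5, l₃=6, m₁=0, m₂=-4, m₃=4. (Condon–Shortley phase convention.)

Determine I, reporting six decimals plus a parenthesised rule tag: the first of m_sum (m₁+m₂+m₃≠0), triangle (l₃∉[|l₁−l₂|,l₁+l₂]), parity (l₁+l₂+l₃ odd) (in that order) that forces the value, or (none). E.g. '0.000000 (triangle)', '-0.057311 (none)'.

Rules hold: Σm=0, L=12 even, 4≤6≤6.
N = 3·11·13 = 429
Δ = 0!·2!·10!/13! = 1/858
Racah Σ t=0..0: t=0:+1/14400 = 1/14400
⇒ 3j(1 5 6; 0 0 0)² = 6/143, sgn +1
Racah Σ t=0..0: t=0:+1/362880 = 1/362880
⇒ 3j(1 5 6; 0 -4 4)² = 10/429, sgn +1
4πI² = N·(3j₀)²·(3jₘ)² = 60/143
I = +1·√(0.41958/4π) = 0.18272698
No selection rule forces the value: the integral is nonzero (none).

0.182727 (none)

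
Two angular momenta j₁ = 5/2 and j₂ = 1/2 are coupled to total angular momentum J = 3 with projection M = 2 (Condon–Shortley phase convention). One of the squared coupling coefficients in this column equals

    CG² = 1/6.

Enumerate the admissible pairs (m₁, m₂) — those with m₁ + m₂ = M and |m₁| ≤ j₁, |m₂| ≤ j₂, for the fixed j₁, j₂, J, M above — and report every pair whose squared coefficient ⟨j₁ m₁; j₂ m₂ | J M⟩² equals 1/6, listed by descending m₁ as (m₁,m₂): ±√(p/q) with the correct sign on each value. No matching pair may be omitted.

Admissible pairs with m₁+m₂ = M = 2: (3/2,1/2), (5/2,-1/2)
  (m₁,m₂)=(5/2,-1/2): CG² = 1/6, CG = +√(1/6)   ← matches the target
  (m₁,m₂)=(3/2,1/2): CG² = 5/6, CG = +√(5/6)
Pairs with CG² = 1/6: (5/2,-1/2): +√(1/6)

(5/2,-1/2): +√(1/6)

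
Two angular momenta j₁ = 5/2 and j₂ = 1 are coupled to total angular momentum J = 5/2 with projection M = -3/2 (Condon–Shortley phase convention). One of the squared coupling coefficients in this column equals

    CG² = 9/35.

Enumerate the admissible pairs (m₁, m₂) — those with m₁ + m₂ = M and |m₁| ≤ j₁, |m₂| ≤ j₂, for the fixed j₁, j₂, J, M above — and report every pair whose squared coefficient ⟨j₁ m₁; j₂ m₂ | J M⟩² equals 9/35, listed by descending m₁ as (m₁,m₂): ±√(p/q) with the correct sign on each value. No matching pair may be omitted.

Admissible pairs with m₁+m₂ = M = -3/2: (-5/2,1), (-3/2,0), (-1/2,-1)
  (m₁,m₂)=(-1/2,-1): CG² = 16/35, CG = +√(16/35)
  (m₁,m₂)=(-3/2,0): CG² = 9/35, CG = −√(9/35)   ← matches the target
  (m₁,m₂)=(-5/2,1): CG² = 2/7, CG = −√(2/7)
Pairs with CG² = 9/35: (-3/2,0): −√(9/35)

(-3/2,0): −√(9/35)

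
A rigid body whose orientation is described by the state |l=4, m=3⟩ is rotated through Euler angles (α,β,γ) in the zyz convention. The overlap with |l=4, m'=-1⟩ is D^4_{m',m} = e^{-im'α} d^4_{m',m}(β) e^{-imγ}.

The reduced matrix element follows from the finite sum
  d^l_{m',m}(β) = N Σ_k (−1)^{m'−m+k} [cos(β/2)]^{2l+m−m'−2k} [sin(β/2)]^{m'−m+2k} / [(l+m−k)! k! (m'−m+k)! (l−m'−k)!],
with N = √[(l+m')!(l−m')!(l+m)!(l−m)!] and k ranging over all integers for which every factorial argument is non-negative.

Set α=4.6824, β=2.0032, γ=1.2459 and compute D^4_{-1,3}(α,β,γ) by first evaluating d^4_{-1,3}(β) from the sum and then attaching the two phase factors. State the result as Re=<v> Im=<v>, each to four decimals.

First d^4_{-1,3}(β=2.0032), then the phase factors e^{-i(-1)α} and e^{-i(3)γ}:
c=cos(2.003200/2)=0.538955, s=sin(2.003200/2)=0.842334; N=√[6·120·5040·1]=1904.940944
k∈{4,5} keeps every argument non-negative
  k=4: (−1)^0·1904.9409/(144)·0.5390^4·0.8423^4 = +0.561912
  k=5: (−1)^1·1904.9409/(240)·0.5390^2·0.8423^6 = -0.823537
d^4_{-1,3}(2.0032) = +0.561912 -0.823537 = -0.261625
Phases: e^{-i·(-1)·4.6824}=-0.029984-0.999550i, e^{-i·(3)·1.2459}=-0.827527+0.561425i ⇒ D=-0.153309-0.212000i

Re=-0.1533 Im=-0.2120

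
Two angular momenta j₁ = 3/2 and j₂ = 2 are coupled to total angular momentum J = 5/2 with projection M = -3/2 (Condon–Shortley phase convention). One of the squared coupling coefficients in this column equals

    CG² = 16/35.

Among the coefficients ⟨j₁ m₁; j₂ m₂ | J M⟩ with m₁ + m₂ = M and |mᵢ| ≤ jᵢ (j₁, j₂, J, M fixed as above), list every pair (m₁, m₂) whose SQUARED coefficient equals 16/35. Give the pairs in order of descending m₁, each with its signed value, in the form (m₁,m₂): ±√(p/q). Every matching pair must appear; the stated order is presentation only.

Admissible pairs with m₁+m₂ = M = -3/2: (-3/2,0), (-1/2,-1), (1/2,-2)
  (m₁,m₂)=(1/2,-2): CG² = 16/35, CG = +√(16/35)   ← matches the target
  (m₁,m₂)=(-1/2,-1): CG² = 1/35, CG = +√(1/35)
  (m₁,m₂)=(-3/2,0): CG² = 18/35, CG = −√(18/35)
Pairs with CG² = 16/35: (1/2,-2): +√(16/35)

(1/2,-2): +√(16/35)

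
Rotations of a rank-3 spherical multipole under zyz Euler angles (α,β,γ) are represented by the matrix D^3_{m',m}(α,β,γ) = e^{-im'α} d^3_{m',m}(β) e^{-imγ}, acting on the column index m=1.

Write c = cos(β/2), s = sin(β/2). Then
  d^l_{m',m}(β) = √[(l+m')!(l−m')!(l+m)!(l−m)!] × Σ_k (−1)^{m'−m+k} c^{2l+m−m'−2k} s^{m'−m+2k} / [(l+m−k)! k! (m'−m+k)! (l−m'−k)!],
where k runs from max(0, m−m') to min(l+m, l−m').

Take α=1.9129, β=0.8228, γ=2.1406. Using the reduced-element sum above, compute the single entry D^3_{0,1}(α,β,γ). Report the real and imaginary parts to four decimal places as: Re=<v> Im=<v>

First d^3_{0,1}(β=0.8228), then the phase factors e^{-i(0)α} and e^{-i(1)γ}:
Half-angle: c=0.916562, s=0.399893. N=√(6·6·24·2)=41.569219
k: max(0,(1)−(0))=1 … min(3+(1),3−(0))=3
  k=1: (−1)^0·41.5692/(12)·0.9166^5·0.3999^1 = +0.896073
  k=2: (−1)^1·41.5692/(4)·0.9166^3·0.3999^3 = -0.511715
  k=3: (−1)^2·41.5692/(12)·0.9166^1·0.3999^5 = +0.032469
d^3_{0,1}(0.8228) = +0.896073 -0.511715 +0.032469 = +0.416827
Attach z-rotation phases: D = e^{-i(0)(1.9129)}·(+0.416827)·e^{-i(1)(2.1406)} = -0.224864-0.350971i

Re=-0.2249 Im=-0.3510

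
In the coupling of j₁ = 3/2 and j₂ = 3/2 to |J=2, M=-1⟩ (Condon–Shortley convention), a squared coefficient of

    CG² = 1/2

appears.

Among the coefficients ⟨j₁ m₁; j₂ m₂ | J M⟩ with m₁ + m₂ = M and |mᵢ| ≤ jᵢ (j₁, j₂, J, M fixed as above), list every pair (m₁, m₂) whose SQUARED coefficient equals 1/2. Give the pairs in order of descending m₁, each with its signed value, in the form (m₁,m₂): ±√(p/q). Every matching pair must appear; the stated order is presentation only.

Admissible pairs with m₁+m₂ = M = -1: (-3/2,1/2), (-1/2,-1/2), (1/2,-3/2)
  (m₁,m₂)=(1/2,-3/2): CG² = 1/2, CG = +√(1/2)   ← matches the target
  (m₁,m₂)=(-1/2,-1/2): CG² = 0/1, CG = 0
  (m₁,m₂)=(-3/2,1/2): CG² = 1/2, CG = −√(1/2)   ← matches the target
Pairs with CG² = 1/2: (1/2,-3/2): +√(1/2); (-3/2,1/2): −√(1/2)

(1/2,-3/2): +√(1/2); (-3/2,1/2): −√(1/2)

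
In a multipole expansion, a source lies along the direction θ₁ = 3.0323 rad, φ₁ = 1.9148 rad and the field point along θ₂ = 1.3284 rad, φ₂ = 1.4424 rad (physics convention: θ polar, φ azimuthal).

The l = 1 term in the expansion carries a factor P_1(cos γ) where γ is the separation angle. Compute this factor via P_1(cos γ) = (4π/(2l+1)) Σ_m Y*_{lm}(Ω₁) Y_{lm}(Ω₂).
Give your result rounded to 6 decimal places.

Summing Y*_{l m}(θ₁,φ₁)·Y_{l m}(θ₂,φ₂) over m ∈ [−1, 1]; prefactor 4π/(2·1+1) = 4.188790:
  m=-1: Y*=(-0.012710, 0.035477)  Y=(0.042945, -0.332633)  product (0.011255, 0.005751)
  m=+0: Y*=(-0.485687, -0.000000)  Y=(0.117279, 0.000000)  product (-0.056961, -0.000000)
  m=+1: Y*=(0.012710, 0.035477)  Y=(-0.042945, -0.332633)  product (0.011255, -0.005751)
Accumulated sum (-0.034451, 0.000000); after 4π/(2l+1) scaling, (-0.144308, 0.000000) ⇒ P_1 = -0.144308

-0.144308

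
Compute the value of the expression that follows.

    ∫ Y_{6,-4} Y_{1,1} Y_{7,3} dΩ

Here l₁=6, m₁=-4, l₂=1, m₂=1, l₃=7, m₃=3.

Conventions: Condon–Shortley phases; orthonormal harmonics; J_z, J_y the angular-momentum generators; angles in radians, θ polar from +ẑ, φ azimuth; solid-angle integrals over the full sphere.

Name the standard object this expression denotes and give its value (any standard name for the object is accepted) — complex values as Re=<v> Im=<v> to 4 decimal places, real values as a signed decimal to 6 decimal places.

Gaunt coefficient, -0.085707

This is a Gaunt coefficient — the integral of a triple product of spherical harmonics over the sphere.
m-sum 0 ✓  L=14 even ✓  5≤7≤7 ✓
Π(2lᵢ+1) = 13×3×15 = 585
triangle coeff Δ(6,1,7) = 1/1365
Σ_t [0,0]: t=0:+1/518400 = 1/518400
(3j)²=7/195 [(6 1 7; 0 0 0)], sign=-1
Σ_t [0,0]: t=0:+1/14515200 = 1/14515200
(3j)²=2/455 [(6 1 7; -4 1 3)], sign=+1
⇒ 4πI² = 6/65
I = (-1)√(6/65/(4π)) = -0.08570655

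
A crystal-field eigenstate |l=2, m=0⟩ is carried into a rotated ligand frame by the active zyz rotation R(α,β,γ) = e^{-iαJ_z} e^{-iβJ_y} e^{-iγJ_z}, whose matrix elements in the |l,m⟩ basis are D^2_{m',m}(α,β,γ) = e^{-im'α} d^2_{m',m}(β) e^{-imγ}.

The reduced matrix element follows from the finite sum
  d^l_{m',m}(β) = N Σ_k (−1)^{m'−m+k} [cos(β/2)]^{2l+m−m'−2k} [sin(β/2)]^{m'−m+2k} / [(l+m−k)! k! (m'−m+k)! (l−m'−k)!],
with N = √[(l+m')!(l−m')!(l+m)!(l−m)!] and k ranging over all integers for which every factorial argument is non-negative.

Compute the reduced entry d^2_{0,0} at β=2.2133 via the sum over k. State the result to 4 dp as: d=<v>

d=0.0386

d^2_{0,0}(β=2.2133) via the finite sum:
With c≡cos(β/2)=0.447660 and s≡sin(β/2)=0.894204, N=[2·2·2·2]^{1/2}=4.000000
Admissible k: 0..2 (factorial args all ≥0)
  k=0: (−1)^0·4.0000/(4)·0.4477^4·0.8942^0 = +0.040160
  k=1: (−1)^1·4.0000/(1)·0.4477^2·0.8942^2 = -0.640957
  k=2: (−1)^2·4.0000/(4)·0.4477^0·0.8942^4 = +0.639362
d^2_{0,0}(2.2133) = +0.040160 -0.640957 +0.639362 = +0.038564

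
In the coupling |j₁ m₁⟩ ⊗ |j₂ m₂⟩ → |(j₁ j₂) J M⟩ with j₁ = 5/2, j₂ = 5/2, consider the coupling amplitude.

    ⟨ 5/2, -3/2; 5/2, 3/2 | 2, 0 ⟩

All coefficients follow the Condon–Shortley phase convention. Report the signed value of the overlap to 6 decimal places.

−√(1/84) = -0.109109

j₁+j₂−J=3  J+j₁−j₂=2  J−j₁+j₂=2  j₁+j₂+J+1=8
(j₁±m₁, j₂±m₂, J±M) = (1,4,4,1,2,2)
P² = 48/7
sum k=2..3:
  [2] +1/8 = 1/8
  [3] −1/6 = -1/6
S = -1/24
C² = P²·S² = 1/84 ; C = -0.109109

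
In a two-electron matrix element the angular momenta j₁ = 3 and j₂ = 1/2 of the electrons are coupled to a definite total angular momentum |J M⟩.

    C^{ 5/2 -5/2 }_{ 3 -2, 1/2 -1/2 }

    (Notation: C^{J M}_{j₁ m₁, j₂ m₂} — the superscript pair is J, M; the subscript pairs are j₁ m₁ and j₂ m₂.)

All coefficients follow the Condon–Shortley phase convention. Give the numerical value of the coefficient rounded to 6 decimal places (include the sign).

triangle: 1!*5!*0!/7! = 120/5040
(j±m)!: 1!*5!*0!*1!*0!*5! = 14400
prefactor² = (2J+1)*Δ*N² = 14400/7
  k=0: +1/(0!*1!*5!*0!*0!*0!) = 1/120
Σ = 1/120  ⇒  CG² = 14400/7*(1/120)² = 1/7
CG = +√(1/7) = +0.377964

+0.377964  (= +√(1/7))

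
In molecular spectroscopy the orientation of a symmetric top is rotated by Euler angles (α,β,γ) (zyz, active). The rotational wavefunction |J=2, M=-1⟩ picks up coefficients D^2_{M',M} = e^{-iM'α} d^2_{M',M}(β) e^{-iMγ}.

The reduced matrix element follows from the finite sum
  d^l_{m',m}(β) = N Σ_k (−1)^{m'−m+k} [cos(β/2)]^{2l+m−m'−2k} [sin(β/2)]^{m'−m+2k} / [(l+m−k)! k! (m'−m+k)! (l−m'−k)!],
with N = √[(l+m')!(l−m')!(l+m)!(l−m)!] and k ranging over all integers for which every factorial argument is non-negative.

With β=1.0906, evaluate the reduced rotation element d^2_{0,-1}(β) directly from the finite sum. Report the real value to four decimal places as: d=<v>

d^2_{0,-1}(β=1.0906) via the finite sum:
c=cos(1.090600/2)=0.854972, s=sin(1.090600/2)=0.518675; N=√[2·2·1·6]=4.898979
The bounds max(0,m−m')=0 and min(l+m,l−m')=1 give 2 terms
  k=0: (−1)^1·4.8990/(2)·0.8550^3·0.5187^1 = -0.794010
  k=1: (−1)^2·4.8990/(2)·0.8550^1·0.5187^3 = +0.292222
d^2_{0,-1}(1.0906) = -0.794010 +0.292222 = -0.501788

d=-0.5018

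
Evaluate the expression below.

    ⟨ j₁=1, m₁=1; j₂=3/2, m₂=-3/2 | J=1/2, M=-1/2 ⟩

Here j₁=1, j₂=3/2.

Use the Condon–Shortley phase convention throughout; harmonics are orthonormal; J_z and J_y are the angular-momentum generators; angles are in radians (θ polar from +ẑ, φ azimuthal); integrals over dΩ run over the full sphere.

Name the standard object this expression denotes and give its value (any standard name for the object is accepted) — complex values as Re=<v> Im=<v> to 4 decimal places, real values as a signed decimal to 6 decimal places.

This is a Clebsch–Gordan (vector-coupling) coefficient.
j₁+j₂−J=2  J+j₁−j₂=0  J−j₁+j₂=1  j₁+j₂+J+1=4
(j₁±m₁, j₂±m₂, J±M) = (2,0,0,3,0,1)
P² = 2
sum k=0..0:
  [0] +1/2 = 1/2
S = 1/2
C² = P²·S² = 1/2 ; C = +0.707107

Clebsch–Gordan coefficient, +√(1/2) ≈ +0.707107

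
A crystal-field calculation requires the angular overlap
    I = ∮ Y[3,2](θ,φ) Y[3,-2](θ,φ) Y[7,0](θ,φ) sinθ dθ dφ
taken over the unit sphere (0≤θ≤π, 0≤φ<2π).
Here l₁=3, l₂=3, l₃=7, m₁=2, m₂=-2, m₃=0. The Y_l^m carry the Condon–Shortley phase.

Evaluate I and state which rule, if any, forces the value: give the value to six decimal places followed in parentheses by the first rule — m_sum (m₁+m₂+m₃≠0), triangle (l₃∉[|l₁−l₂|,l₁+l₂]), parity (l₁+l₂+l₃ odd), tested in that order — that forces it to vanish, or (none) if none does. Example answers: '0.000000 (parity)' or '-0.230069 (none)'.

0.000000 (triangle)

l₃=7 ∉ [0,6] — triangle fails ⇒ I = 0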